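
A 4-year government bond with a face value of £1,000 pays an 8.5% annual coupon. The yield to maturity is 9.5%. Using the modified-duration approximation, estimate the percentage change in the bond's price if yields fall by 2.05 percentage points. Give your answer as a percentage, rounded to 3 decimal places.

Periodic yield y = 0.095. Modified duration first:
  t   CF        PV=CF/(1+0.095)^t    t·PV
  1        85.00        77.6256        77.6256
  2        85.00        70.8909       141.7819
  3        85.00        64.7406       194.2217
  4     1,085.00       754.6981     3,018.7924
  Σ                    967.9552     3,432.4216
P = 967.9552; D_Mac = 3.54605 yrs; D_mod = 3.54605/(1+0.095) = 3.23841 yrs.
ΔP/P ≈ -D_mod · Δy = -3.23841 × (-0.0205) = +0.066387 = +6.6387%.

+6.639%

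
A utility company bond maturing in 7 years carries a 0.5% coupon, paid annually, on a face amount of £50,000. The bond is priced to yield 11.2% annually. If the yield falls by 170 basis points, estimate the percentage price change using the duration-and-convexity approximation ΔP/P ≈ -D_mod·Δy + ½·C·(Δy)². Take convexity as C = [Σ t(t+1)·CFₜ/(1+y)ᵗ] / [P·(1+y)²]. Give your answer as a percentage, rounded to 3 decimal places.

With y = 0.112:
  t   CF        PV=CF/(1+0.112)^t    t·PV        t(t+1)·PV
  1       250.00       224.8201       224.8201         449.6403
  2       250.00       202.1764       404.3528       1,213.0583
  3       250.00       181.8133       545.4399       2,181.7596
  4       250.00       163.5012       654.0047       3,270.0234
  5       250.00       147.0334       735.1671       4,411.0027
  6       250.00       132.2243       793.3458       5,553.4207
  7    50,250.00    23,900.2561   167,301.7930   1,338,414.3440
  Σ                 24,951.8249   170,658.9234   1,355,493.2490
P = 24,951.8249; D_Mac = 6.83954 yrs; D_mod = 6.15066 yrs; C = 43.93245.
Duration effect: -6.15066 × (-0.017) = +0.104561
Convexity effect: 0.5 × 43.93245 × (-0.017)² = +0.0063482
ΔP/P ≈ +0.104561 + 0.0063482 = +0.110910 = +11.0910%.

+11.091%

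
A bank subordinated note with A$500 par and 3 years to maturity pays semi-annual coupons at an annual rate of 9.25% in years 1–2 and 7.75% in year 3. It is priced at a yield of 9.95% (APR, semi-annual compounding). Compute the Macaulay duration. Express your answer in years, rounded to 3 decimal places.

2.683 years

Periodic yield y = 0.04975. Discount each cash flow and weight by its period:
  t   CF        PV=CF/(1+0.04975)^t    t·PV
  1       23.125        22.0291        22.0291
  2       23.125        20.9850        41.9701
  3       23.125        19.9905        59.9716
  4       23.125        19.0431        76.1725
  5       19.375        15.1989        75.9945
  6      519.375       388.1197     2,328.7185
  Σ                    485.3664     2,604.8562
Price P = Σ PV = 485.3664.
Macaulay duration = Σ(t·PV) / P = 2,604.8562 / 485.3664 = 5.36678 half-year periods.
In years: 5.36678 / 2 = 2.68339 years.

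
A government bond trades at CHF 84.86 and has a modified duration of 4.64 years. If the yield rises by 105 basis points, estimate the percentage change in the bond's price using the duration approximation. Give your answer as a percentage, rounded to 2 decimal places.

Duration approximation: ΔP/P ≈ -D_mod · Δy = -4.64 × (+0.0105) = -0.048720.
As a percentage: -4.8720%.

-4.87%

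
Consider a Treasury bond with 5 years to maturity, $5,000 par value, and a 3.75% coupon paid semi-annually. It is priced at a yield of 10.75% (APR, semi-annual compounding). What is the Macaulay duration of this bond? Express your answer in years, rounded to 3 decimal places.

4.523 years

Periodic yield y = 0.05375. Discount each cash flow and weight by its period:
  t   CF        PV=CF/(1+0.05375)^t    t·PV
  1        93.75        88.9680        88.9680
  2        93.75        84.4299       168.8597
  3        93.75        80.1232       240.3697
  4        93.75        76.0363       304.1452
  5        93.75        72.1578       360.7890
  6        93.75        68.4772       410.8630
  7        93.75        64.9843       454.8898
  8        93.75        61.6695       493.3562
  9        93.75        58.5239       526.7148
  10    5,093.75     3,017.6005    30,176.0055
  Σ                  3,672.9705    33,224.9608
Price P = Σ PV = 3,672.9705.
Macaulay duration = Σ(t·PV) / P = 33,224.9608 / 3,672.9705 = 9.04580 half-year periods.
In years: 9.04580 / 2 = 4.52290 years.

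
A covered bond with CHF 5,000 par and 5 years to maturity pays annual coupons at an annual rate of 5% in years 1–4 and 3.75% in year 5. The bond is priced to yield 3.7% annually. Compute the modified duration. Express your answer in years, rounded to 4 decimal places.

4.3935 years

Periodic yield y = 0.037. First find Macaulay duration:
  t   CF        PV=CF/(1+0.037)^t    t·PV
  1       250.00       241.0800       241.0800
  2       250.00       232.4783       464.9567
  3       250.00       224.1835       672.5506
  4       250.00       216.1847       864.7389
  5     5,187.50     4,325.7790    21,628.8950
  Σ                  5,239.7056    23,872.2212
P = 5,239.7056; Macaulay duration = 23,872.2212 / 5,239.7056 = 4.55602 years.
Modified duration = D_Mac / (1 + y) = 4.55602 / 1.037 = 4.39347 years.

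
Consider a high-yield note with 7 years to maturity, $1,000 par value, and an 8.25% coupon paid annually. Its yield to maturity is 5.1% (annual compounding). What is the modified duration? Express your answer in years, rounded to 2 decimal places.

Periodic yield y = 0.051. First find Macaulay duration:
  t   CF        PV=CF/(1+0.051)^t    t·PV
  1        82.50        78.4967        78.4967
  2        82.50        74.6876       149.3752
  3        82.50        71.0634       213.1901
  4        82.50        67.6150       270.4600
  5        82.50        64.3340       321.6699
  6        82.50        61.2122       367.2729
  7     1,082.50       764.2033     5,349.4229
  Σ                  1,181.6120     6,749.8877
P = 1,181.6120; Macaulay duration = 6,749.8877 / 1,181.6120 = 5.71244 years.
Modified duration = D_Mac / (1 + y) = 5.71244 / 1.051 = 5.43524 years.

5.44 years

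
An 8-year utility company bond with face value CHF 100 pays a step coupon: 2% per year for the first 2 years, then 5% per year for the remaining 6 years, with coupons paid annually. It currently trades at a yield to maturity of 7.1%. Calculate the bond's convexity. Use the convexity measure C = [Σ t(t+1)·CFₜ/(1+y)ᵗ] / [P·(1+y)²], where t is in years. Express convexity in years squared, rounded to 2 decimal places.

52.30

With y = 0.071:
  t   CF        PV=CF/(1+0.071)^t    t·PV        t(t+1)·PV
  1         2.00         1.8674         1.8674           3.7348
  2         2.00         1.7436         3.4872          10.4617
  3         5.00         4.0701        12.2102          48.8408
  4         5.00         3.8002        15.2010          76.0050
  5         5.00         3.5483        17.7416         106.4496
  6         5.00         3.3131        19.8785         139.1498
  7         5.00         3.0935        21.6542         173.2334
  8       105.00        60.6560       485.2477       4,367.2296
  Σ                     82.0922       577.2879       4,925.1047
P = 82.0922.
Convexity = Σ t(t+1)·PV / [P·(1+y)²] = 4,925.1047 / (82.0922 × 1.147041) = 52.30398.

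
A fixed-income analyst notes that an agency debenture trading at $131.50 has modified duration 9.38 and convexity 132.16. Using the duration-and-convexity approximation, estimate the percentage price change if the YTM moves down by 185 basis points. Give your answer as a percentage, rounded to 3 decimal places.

Duration effect: -D_mod·Δy = -9.38 × (-0.0185) = +0.173530
Convexity effect: ½·C·(Δy)² = 0.5 × 132.16 × (-0.0185)² = +0.02261588
ΔP/P ≈ +0.173530 + 0.02261588 = +0.19614588
= +19.614588%.

+19.615%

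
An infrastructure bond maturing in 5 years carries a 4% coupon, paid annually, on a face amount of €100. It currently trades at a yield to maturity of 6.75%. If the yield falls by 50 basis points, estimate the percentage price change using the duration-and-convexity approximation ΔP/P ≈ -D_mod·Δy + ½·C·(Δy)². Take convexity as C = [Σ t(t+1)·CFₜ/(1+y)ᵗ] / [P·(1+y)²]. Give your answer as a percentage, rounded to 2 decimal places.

+2.19%

With y = 0.0675:
  t   CF        PV=CF/(1+0.0675)^t    t·PV        t(t+1)·PV
  1         4.00         3.7471         3.7471           7.4941
  2         4.00         3.5101         7.0203          21.0608
  3         4.00         3.2882         9.8646          39.4582
  4         4.00         3.0803        12.3211          61.6054
  5       104.00        75.0229       375.1146       2,250.6874
  Σ                     88.6486       408.0675       2,380.3059
P = 88.6486; D_Mac = 4.60320 yrs; D_mod = 4.31214 yrs; C = 23.56271.
Duration effect: -4.31214 × (-0.005) = +0.021561
Convexity effect: 0.5 × 23.56271 × (-0.005)² = +0.0002945
ΔP/P ≈ +0.021561 + 0.0002945 = +0.021855 = +2.1855%.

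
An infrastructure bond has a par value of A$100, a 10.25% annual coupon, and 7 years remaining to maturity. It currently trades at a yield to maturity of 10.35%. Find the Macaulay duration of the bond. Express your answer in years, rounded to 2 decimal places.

5.32 years

Periodic yield y = 0.1035. Discount each cash flow and weight by its year:
  t   CF        PV=CF/(1+0.1035)^t    t·PV
  1        10.25         9.2886         9.2886
  2        10.25         8.4174        16.8348
  3        10.25         7.6279        22.8838
  4        10.25         6.9125        27.6500
  5        10.25         6.2642        31.3208
  6        10.25         5.6766        34.0597
  7       110.25        55.3315       387.3203
  Σ                     99.5187       529.3580
Price P = Σ PV = 99.5187.
Macaulay duration = Σ(t·PV) / P = 529.3580 / 99.5187 = 5.31918 years.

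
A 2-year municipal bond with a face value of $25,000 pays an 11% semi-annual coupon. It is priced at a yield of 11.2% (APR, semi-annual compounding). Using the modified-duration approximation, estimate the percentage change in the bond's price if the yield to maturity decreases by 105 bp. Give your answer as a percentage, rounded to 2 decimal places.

Periodic yield y = 0.056. Modified duration first:
  t   CF        PV=CF/(1+0.056)^t    t·PV
  1     1,375.00     1,302.0833     1,302.0833
  2     1,375.00     1,233.0335     2,466.0669
  3     1,375.00     1,167.6453     3,502.9360
  4    26,375.00    21,209.8109    84,839.2434
  Σ                 24,912.5730    92,110.3296
P = 24,912.5730; D_Mac = 3.69734 half-year periods = 1.84867 yrs; D_mod = 1.84867/(1+0.056) = 1.75064 yrs.
ΔP/P ≈ -D_mod · Δy = -1.75064 × (-0.0105) = +0.018382 = +1.8382%.

+1.84%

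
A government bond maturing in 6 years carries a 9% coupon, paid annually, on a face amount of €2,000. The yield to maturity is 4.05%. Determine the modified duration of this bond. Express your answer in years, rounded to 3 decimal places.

4.826 years

Periodic yield y = 0.0405. First find Macaulay duration:
  t   CF        PV=CF/(1+0.0405)^t    t·PV
  1       180.00       172.9938       172.9938
  2       180.00       166.2602       332.5204
  3       180.00       159.7888       479.3663
  4       180.00       153.5692       614.2769
  5       180.00       147.5918       737.9588
  6     2,180.00     1,717.9242    10,307.5449
  Σ                  2,518.1279    12,644.6610
P = 2,518.1279; Macaulay duration = 12,644.6610 / 2,518.1279 = 5.02145 years.
Modified duration = D_Mac / (1 + y) = 5.02145 / 1.0405 = 4.82600 years.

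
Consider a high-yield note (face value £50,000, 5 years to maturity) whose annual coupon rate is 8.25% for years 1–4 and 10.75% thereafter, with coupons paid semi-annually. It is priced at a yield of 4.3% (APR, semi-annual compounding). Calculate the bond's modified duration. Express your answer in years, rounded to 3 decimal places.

4.187 years

Periodic yield y = 0.0215. First find Macaulay duration:
  t   CF        PV=CF/(1+0.0215)^t    t·PV
  1     2,062.50     2,019.0896     2,019.0896
  2     2,062.50     1,976.5928     3,953.1857
  3     2,062.50     1,934.9905     5,804.9716
  4     2,062.50     1,894.2639     7,577.0554
  5     2,062.50     1,854.3944     9,271.9719
  6     2,062.50     1,815.3641    10,892.1843
  7     2,062.50     1,777.1552    12,440.0865
  8     2,062.50     1,739.7506    13,918.0046
  9     2,687.50     2,219.2342    19,973.1077
  10   52,687.50    42,591.5929   425,915.9286
  Σ                 59,822.4281   511,765.5859
P = 59,822.4281; Macaulay duration = 511,765.5859 / 59,822.4281 = 8.55474 half-year periods = 4.27737 years.
Modified duration = D_Mac / (1 + y) = 4.27737 / 1.0215 = 4.18734 years.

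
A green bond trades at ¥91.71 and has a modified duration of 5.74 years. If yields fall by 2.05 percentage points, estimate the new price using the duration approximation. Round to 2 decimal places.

Duration approximation: ΔP/P ≈ -D_mod · Δy = -5.74 × (-0.0205) = +0.117670.
New price ≈ 91.71 × (1 + 0.117670) = 102.5015157.

¥102.50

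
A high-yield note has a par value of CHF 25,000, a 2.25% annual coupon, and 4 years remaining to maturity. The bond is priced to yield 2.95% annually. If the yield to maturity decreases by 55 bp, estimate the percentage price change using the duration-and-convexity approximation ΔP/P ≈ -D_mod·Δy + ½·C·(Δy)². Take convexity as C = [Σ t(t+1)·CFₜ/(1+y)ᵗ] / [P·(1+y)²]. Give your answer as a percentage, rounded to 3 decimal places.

+2.094%

With y = 0.0295:
  t   CF        PV=CF/(1+0.0295)^t    t·PV        t(t+1)·PV
  1       562.50       546.3817       546.3817       1,092.7635
  2       562.50       530.7253     1,061.4507       3,184.3520
  3       562.50       515.5176     1,546.5527       6,186.2109
  4    25,562.50    22,756.1046    91,024.4184     455,122.0922
  Σ                 24,348.7293    94,178.8036     465,585.4186
P = 24,348.7293; D_Mac = 3.86791 yrs; D_mod = 3.75708 yrs; C = 18.04141.
Duration effect: -3.75708 × (-0.0055) = +0.020664
Convexity effect: 0.5 × 18.04141 × (-0.0055)² = +0.0002729
ΔP/P ≈ +0.020664 + 0.0002729 = +0.020937 = +2.0937%.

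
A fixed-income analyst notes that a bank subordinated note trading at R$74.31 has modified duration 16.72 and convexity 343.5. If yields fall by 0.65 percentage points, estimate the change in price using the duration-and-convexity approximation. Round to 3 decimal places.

+R$8.615

Duration effect: -D_mod·Δy = -16.72 × (-0.0065) = +0.108680
Convexity effect: ½·C·(Δy)² = 0.5 × 343.5 × (-0.0065)² = +0.0072564375
ΔP/P ≈ +0.108680 + 0.0072564375 = +0.1159364375
ΔP ≈ 74.31 × (+0.1159364375) = +8.615236670625.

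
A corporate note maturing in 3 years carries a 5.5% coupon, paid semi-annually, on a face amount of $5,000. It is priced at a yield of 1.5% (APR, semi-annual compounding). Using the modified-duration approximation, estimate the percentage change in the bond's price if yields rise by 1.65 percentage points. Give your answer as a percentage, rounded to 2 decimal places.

-4.62%

Periodic yield y = 0.0075. Modified duration first:
  t   CF        PV=CF/(1+0.0075)^t    t·PV
  1       137.50       136.4764       136.4764
  2       137.50       135.4605       270.9209
  3       137.50       134.4521       403.3562
  4       137.50       133.4512       533.8048
  5       137.50       132.4578       662.2888
  6     5,137.50     4,912.2618    29,473.5709
  Σ                  5,584.5598    31,480.4181
P = 5,584.5598; D_Mac = 5.63705 half-year periods = 2.81852 yrs; D_mod = 2.81852/(1+0.0075) = 2.79754 yrs.
ΔP/P ≈ -D_mod · Δy = -2.79754 × (+0.0165) = -0.046159 = -4.6159%.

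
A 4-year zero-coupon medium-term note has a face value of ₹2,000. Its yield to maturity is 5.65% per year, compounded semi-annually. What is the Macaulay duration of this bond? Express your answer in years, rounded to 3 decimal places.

4.000 years

A zero-coupon bond has a single cash flow at maturity, so its Macaulay duration equals its maturity: 4 years.
(Equivalently: 8 semi-annual periods ÷ 2 = 4 years.)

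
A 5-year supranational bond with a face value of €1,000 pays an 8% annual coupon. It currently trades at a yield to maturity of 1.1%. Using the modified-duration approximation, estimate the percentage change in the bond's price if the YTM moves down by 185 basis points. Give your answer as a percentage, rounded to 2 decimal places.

+8.08%

Periodic yield y = 0.011. Modified duration first:
  t   CF        PV=CF/(1+0.011)^t    t·PV
  1        80.00        79.1296        79.1296
  2        80.00        78.2686       156.5372
  3        80.00        77.4170       232.2511
  4        80.00        76.5747       306.2988
  5     1,080.00     1,022.5110     5,112.5549
  Σ                  1,333.9009     5,886.7716
P = 1,333.9009; D_Mac = 4.41320 yrs; D_mod = 4.41320/(1+0.011) = 4.36518 yrs.
ΔP/P ≈ -D_mod · Δy = -4.36518 × (-0.0185) = +0.080756 = +8.0756%.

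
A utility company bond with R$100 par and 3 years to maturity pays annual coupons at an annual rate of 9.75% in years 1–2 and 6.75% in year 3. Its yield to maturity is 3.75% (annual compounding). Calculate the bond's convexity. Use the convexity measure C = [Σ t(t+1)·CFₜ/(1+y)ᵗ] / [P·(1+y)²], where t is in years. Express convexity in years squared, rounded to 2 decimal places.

9.94

With y = 0.0375:
  t   CF        PV=CF/(1+0.0375)^t    t·PV        t(t+1)·PV
  1         9.75         9.3976         9.3976          18.7952
  2         9.75         9.0579        18.1158          54.3475
  3       106.75        95.5880       286.7641       1,147.0565
  Σ                    114.0436       314.2776       1,220.1992
P = 114.0436.
Convexity = Σ t(t+1)·PV / [P·(1+y)²] = 1,220.1992 / (114.0436 × 1.076406) = 9.93994.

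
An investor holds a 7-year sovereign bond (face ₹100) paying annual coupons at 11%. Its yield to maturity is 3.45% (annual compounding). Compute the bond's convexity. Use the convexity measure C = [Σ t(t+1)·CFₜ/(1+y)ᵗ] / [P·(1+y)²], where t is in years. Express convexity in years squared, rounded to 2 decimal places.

38.03

With y = 0.0345:
  t   CF        PV=CF/(1+0.0345)^t    t·PV        t(t+1)·PV
  1        11.00        10.6332        10.6332          21.2663
  2        11.00        10.2785        20.5571          61.6713
  3        11.00         9.9358        29.8073         119.2291
  4        11.00         9.6044        38.4176         192.0882
  5        11.00         9.2841        46.4205         278.5233
  6        11.00         8.9745        53.8469         376.9285
  7       111.00        87.5406       612.7842       4,902.2735
  Σ                    146.2511       812.4668       5,951.9803
P = 146.2511.
Convexity = Σ t(t+1)·PV / [P·(1+y)²] = 5,951.9803 / (146.2511 × 1.070190) = 38.02782.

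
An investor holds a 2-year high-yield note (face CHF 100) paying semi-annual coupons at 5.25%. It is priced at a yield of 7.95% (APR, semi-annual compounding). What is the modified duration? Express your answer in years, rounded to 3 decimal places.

Periodic yield y = 0.03975. First find Macaulay duration:
  t   CF        PV=CF/(1+0.03975)^t    t·PV
  1        2.625         2.5246         2.5246
  2        2.625         2.4281         4.8563
  3        2.625         2.3353         7.0059
  4      102.625        87.8087       351.2347
  Σ                     95.0968       365.6215
P = 95.0968; Macaulay duration = 365.6215 / 95.0968 = 3.84473 half-year periods = 1.92237 years.
Modified duration = D_Mac / (1 + y) = 1.92237 / 1.03975 = 1.84887 years.

1.849 years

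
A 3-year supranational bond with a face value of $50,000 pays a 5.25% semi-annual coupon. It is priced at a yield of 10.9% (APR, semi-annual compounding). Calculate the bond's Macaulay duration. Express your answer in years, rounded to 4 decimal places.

Periodic yield y = 0.0545. Discount each cash flow and weight by its period:
  t   CF        PV=CF/(1+0.0545)^t    t·PV
  1     1,312.50     1,244.6657     1,244.6657
  2     1,312.50     1,180.3373     2,360.6747
  3     1,312.50     1,119.3336     3,358.0009
  4     1,312.50     1,061.4828     4,245.9313
  5     1,312.50     1,006.6219     5,033.1097
  6    51,312.50    37,320.1749   223,921.0492
  Σ                 42,932.6163   240,163.4316
Price P = Σ PV = 42,932.6163.
Macaulay duration = Σ(t·PV) / P = 240,163.4316 / 42,932.6163 = 5.59396 half-year periods.
In years: 5.59396 / 2 = 2.79698 years.

2.7970 years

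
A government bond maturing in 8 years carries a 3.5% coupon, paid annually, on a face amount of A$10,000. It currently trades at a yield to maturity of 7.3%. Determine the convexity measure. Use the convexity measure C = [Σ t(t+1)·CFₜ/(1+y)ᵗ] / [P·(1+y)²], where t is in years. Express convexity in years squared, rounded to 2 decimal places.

51.98

With y = 0.073:
  t   CF        PV=CF/(1+0.073)^t    t·PV        t(t+1)·PV
  1       350.00       326.1883       326.1883         652.3765
  2       350.00       303.9965       607.9930       1,823.9791
  3       350.00       283.3145       849.9436       3,399.7746
  4       350.00       264.0397     1,056.1586       5,280.7931
  5       350.00       246.0761     1,230.3805       7,382.2830
  6       350.00       229.3347     1,376.0080       9,632.0561
  7       350.00       213.7322     1,496.1255      11,969.0042
  8    10,350.00     5,890.3700    47,122.9598     424,106.6385
  Σ                  7,757.0519    54,065.7574     464,246.9050
P = 7,757.0519.
Convexity = Σ t(t+1)·PV / [P·(1+y)²] = 464,246.9050 / (7,757.0519 × 1.151329) = 51.98199.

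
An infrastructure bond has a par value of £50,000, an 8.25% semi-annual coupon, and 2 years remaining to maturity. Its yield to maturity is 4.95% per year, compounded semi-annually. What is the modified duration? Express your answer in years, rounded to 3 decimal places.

Periodic yield y = 0.02475. First find Macaulay duration:
  t   CF        PV=CF/(1+0.02475)^t    t·PV
  1     2,062.50     2,012.6860     2,012.6860
  2     2,062.50     1,964.0752     3,928.1503
  3     2,062.50     1,916.6384     5,749.9151
  4    52,062.50    47,212.0992   188,848.3967
  Σ                 53,105.4987   200,539.1481
P = 53,105.4987; Macaulay duration = 200,539.1481 / 53,105.4987 = 3.77624 half-year periods = 1.88812 years.
Modified duration = D_Mac / (1 + y) = 1.88812 / 1.02475 = 1.84252 years.

1.843 years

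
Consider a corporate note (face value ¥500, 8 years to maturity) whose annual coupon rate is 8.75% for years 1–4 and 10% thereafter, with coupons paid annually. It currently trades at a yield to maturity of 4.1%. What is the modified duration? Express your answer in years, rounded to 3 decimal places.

Periodic yield y = 0.041. First find Macaulay duration:
  t   CF        PV=CF/(1+0.041)^t    t·PV
  1        43.75        42.0269        42.0269
  2        43.75        40.3717        80.7433
  3        43.75        38.7816       116.3448
  4        43.75        37.2542       149.0168
  5        50.00        40.8993       204.4967
  6        50.00        39.2885       235.7311
  7        50.00        37.7411       264.1879
  8       550.00       398.8016     3,190.4125
  Σ                    675.1649     4,282.9601
P = 675.1649; Macaulay duration = 4,282.9601 / 675.1649 = 6.34358 years.
Modified duration = D_Mac / (1 + y) = 6.34358 / 1.041 = 6.09373 years.

6.094 years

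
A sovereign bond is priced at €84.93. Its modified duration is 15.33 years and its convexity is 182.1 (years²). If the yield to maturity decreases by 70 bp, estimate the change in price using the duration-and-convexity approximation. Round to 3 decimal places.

+€9.493

Duration effect: -D_mod·Δy = -15.33 × (-0.007) = +0.107310
Convexity effect: ½·C·(Δy)² = 0.5 × 182.1 × (-0.007)² = +0.00446145
ΔP/P ≈ +0.107310 + 0.00446145 = +0.11177145
ΔP ≈ 84.93 × (+0.11177145) = +9.4927492485.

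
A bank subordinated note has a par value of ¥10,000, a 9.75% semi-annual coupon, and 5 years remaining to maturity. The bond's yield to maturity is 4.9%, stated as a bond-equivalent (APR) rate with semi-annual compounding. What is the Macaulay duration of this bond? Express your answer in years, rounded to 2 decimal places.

4.17 years

Periodic yield y = 0.0245. Discount each cash flow and weight by its period:
  t   CF        PV=CF/(1+0.0245)^t    t·PV
  1       487.50       475.8419       475.8419
  2       487.50       464.4625       928.9251
  3       487.50       453.3553     1,360.0660
  4       487.50       442.5137     1,770.0550
  5       487.50       431.9314     2,159.6571
  6       487.50       421.6022     2,529.6131
  7       487.50       411.5199     2,880.6396
  8       487.50       401.6788     3,213.4305
  9       487.50       392.0730     3,528.6572
  10   10,487.50     8,232.8906    82,328.9064
  Σ                 12,127.8695   101,175.7917
Price P = Σ PV = 12,127.8695.
Macaulay duration = Σ(t·PV) / P = 101,175.7917 / 12,127.8695 = 8.34242 half-year periods.
In years: 8.34242 / 2 = 4.17121 years.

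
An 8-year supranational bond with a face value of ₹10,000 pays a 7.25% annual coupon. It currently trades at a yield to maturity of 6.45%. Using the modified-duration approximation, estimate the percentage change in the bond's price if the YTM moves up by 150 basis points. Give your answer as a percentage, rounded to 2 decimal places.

-9.00%

Periodic yield y = 0.0645. Modified duration first:
  t   CF        PV=CF/(1+0.0645)^t    t·PV
  1       725.00       681.0709       681.0709
  2       725.00       639.8036     1,279.6072
  3       725.00       601.0367     1,803.1102
  4       725.00       564.6188     2,258.4752
  5       725.00       530.4075     2,652.0376
  6       725.00       498.2692     2,989.6150
  7       725.00       468.0781     3,276.5469
  8    10,725.00     6,504.7704    52,038.1635
  Σ                 10,488.0553    66,978.6266
P = 10,488.0553; D_Mac = 6.38618 yrs; D_mod = 6.38618/(1+0.0645) = 5.99923 yrs.
ΔP/P ≈ -D_mod · Δy = -5.99923 × (+0.015) = -0.089988 = -8.9988%.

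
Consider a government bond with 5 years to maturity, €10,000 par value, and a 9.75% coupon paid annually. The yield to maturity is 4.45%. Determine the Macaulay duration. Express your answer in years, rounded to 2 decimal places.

Periodic yield y = 0.0445. Discount each cash flow and weight by its year:
  t   CF        PV=CF/(1+0.0445)^t    t·PV
  1       975.00       933.4610       933.4610
  2       975.00       893.6917     1,787.3834
  3       975.00       855.6168     2,566.8503
  4       975.00       819.1640     3,276.6559
  5    10,975.00     8,827.9997    44,139.9983
  Σ                 12,329.9331    52,704.3488
Price P = Σ PV = 12,329.9331.
Macaulay duration = Σ(t·PV) / P = 52,704.3488 / 12,329.9331 = 4.27450 years.

4.27 years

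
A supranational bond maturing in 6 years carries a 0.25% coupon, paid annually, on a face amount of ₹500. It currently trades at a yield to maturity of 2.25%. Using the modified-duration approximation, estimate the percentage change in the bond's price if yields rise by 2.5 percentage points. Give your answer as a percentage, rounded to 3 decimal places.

Periodic yield y = 0.0225. Modified duration first:
  t   CF        PV=CF/(1+0.0225)^t    t·PV
  1         1.25         1.2225         1.2225
  2         1.25         1.1956         2.3912
  3         1.25         1.1693         3.5079
  4         1.25         1.1436         4.5742
  5         1.25         1.1184         5.5920
  6       501.25       438.6059     2,631.6355
  Σ                    444.4552     2,648.9232
P = 444.4552; D_Mac = 5.95993 yrs; D_mod = 5.95993/(1+0.0225) = 5.82878 yrs.
ΔP/P ≈ -D_mod · Δy = -5.82878 × (+0.025) = -0.145720 = -14.5720%.

-14.572%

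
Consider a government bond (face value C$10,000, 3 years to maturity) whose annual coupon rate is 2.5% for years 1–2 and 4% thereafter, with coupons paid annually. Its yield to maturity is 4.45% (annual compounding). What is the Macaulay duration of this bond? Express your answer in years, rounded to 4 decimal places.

2.9262 years

Periodic yield y = 0.0445. Discount each cash flow and weight by its year:
  t   CF        PV=CF/(1+0.0445)^t    t·PV
  1       250.00       239.3490       239.3490
  2       250.00       229.1517       458.3034
  3    10,400.00     9,126.5788    27,379.7363
  Σ                  9,595.0795    28,077.3887
Price P = Σ PV = 9,595.0795.
Macaulay duration = Σ(t·PV) / P = 28,077.3887 / 9,595.0795 = 2.92623 years.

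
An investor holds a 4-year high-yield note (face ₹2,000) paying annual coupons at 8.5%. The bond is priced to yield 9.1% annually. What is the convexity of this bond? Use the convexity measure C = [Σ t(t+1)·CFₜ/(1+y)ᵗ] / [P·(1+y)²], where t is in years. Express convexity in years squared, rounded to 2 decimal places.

With y = 0.091:
  t   CF        PV=CF/(1+0.091)^t    t·PV        t(t+1)·PV
  1       170.00       155.8203       155.8203         311.6407
  2       170.00       142.8234       285.6468         856.9405
  3       170.00       130.9106       392.7317       1,570.9267
  4     2,170.00     1,531.6542     6,126.6169      30,633.0844
  Σ                  1,961.2085     6,960.8157      33,372.5923
P = 1,961.2085.
Convexity = Σ t(t+1)·PV / [P·(1+y)²] = 33,372.5923 / (1,961.2085 × 1.190281) = 14.29607.

14.30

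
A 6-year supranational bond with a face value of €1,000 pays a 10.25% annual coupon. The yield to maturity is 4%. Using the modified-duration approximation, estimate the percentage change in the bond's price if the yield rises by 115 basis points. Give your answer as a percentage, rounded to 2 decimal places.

-5.46%

Periodic yield y = 0.04. Modified duration first:
  t   CF        PV=CF/(1+0.04)^t    t·PV
  1       102.50        98.5577        98.5577
  2       102.50        94.7670       189.5340
  3       102.50        91.1221       273.3664
  4       102.50        87.6174       350.4697
  5       102.50        84.2475       421.2376
  6     1,102.50       871.3218     5,227.9306
  Σ                  1,327.6336     6,561.0960
P = 1,327.6336; D_Mac = 4.94195 yrs; D_mod = 4.94195/(1+0.04) = 4.75187 yrs.
ΔP/P ≈ -D_mod · Δy = -4.75187 × (+0.0115) = -0.054647 = -5.4647%.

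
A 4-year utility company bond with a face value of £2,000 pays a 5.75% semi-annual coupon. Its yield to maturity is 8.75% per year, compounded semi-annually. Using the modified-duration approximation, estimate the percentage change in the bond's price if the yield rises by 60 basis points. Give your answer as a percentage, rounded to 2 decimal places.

Periodic yield y = 0.04375. Modified duration first:
  t   CF        PV=CF/(1+0.04375)^t    t·PV
  1        57.50        55.0898        55.0898
  2        57.50        52.7807       105.5613
  3        57.50        50.5683       151.7049
  4        57.50        48.4487       193.7947
  5        57.50        46.4179       232.0895
  6        57.50        44.4722       266.8334
  7        57.50        42.6081       298.2569
  8     2,057.50     1,460.7232    11,685.7858
  Σ                  1,801.1089    12,989.1163
P = 1,801.1089; D_Mac = 7.21173 half-year periods = 3.60587 yrs; D_mod = 3.60587/(1+0.04375) = 3.45472 yrs.
ΔP/P ≈ -D_mod · Δy = -3.45472 × (+0.006) = -0.020728 = -2.0728%.

-2.07%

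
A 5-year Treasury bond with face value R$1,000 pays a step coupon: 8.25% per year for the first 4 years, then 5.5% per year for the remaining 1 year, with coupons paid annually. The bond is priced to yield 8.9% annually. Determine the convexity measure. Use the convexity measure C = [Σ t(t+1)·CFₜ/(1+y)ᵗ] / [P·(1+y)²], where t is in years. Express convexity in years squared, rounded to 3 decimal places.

20.425

With y = 0.089:
  t   CF        PV=CF/(1+0.089)^t    t·PV        t(t+1)·PV
  1        82.50        75.7576        75.7576         151.5152
  2        82.50        69.5662       139.1324         417.3971
  3        82.50        63.8808       191.6424         766.5695
  4        82.50        58.6601       234.6402       1,173.2010
  5     1,055.00       688.8316     3,444.1580      20,664.9479
  Σ                    956.6962     4,085.3305      23,173.6307
P = 956.6962.
Convexity = Σ t(t+1)·PV / [P·(1+y)²] = 23,173.6307 / (956.6962 × 1.185921) = 20.42510.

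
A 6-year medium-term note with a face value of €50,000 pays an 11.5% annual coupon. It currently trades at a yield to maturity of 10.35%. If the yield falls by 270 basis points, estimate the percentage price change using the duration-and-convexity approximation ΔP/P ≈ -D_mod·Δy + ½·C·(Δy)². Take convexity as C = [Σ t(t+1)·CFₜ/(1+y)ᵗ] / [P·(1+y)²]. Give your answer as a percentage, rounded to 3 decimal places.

+12.357%

With y = 0.1035:
  t   CF        PV=CF/(1+0.1035)^t    t·PV        t(t+1)·PV
  1     5,750.00     5,210.6932     5,210.6932      10,421.3865
  2     5,750.00     4,721.9694     9,443.9388      28,331.8165
  3     5,750.00     4,279.0842    12,837.2526      51,349.0104
  4     5,750.00     3,877.7383    15,510.9531      77,554.7657
  5     5,750.00     3,514.0356    17,570.1780     105,421.0681
  6    55,750.00    30,875.2759   185,251.6552   1,296,761.5866
  Σ                 52,478.7966   245,824.6711   1,569,839.6338
P = 52,478.7966; D_Mac = 4.68427 yrs; D_mod = 4.24492 yrs; C = 24.56556.
Duration effect: -4.24492 × (-0.027) = +0.114613
Convexity effect: 0.5 × 24.56556 × (-0.027)² = +0.0089541
ΔP/P ≈ +0.114613 + 0.0089541 = +0.123567 = +12.3567%.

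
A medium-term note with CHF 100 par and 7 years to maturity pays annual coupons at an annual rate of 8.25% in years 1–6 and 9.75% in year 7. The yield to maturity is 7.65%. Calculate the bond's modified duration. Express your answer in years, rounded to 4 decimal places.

5.2244 years

Periodic yield y = 0.0765. First find Macaulay duration:
  t   CF        PV=CF/(1+0.0765)^t    t·PV
  1         8.25         7.6637         7.6637
  2         8.25         7.1191        14.2382
  3         8.25         6.6132        19.8396
  4         8.25         6.1432        24.5730
  5         8.25         5.7067        28.5334
  6         8.25         5.3011        31.8069
  7       109.75        65.5098       458.5686
  Σ                    104.0569       585.2234
P = 104.0569; Macaulay duration = 585.2234 / 104.0569 = 5.62407 years.
Modified duration = D_Mac / (1 + y) = 5.62407 / 1.0765 = 5.22440 years.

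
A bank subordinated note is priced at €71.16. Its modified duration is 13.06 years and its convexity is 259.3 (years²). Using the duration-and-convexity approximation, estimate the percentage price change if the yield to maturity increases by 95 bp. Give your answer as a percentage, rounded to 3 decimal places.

Duration effect: -D_mod·Δy = -13.06 × (+0.0095) = -0.124070
Convexity effect: ½·C·(Δy)² = 0.5 × 259.3 × (0.0095)² = +0.0117009125
ΔP/P ≈ -0.124070 + 0.0117009125 = -0.1123690875
= -11.23690875%.

-11.237%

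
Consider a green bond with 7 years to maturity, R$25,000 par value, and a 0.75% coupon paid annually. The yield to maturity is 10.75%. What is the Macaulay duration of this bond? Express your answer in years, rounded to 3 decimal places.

Periodic yield y = 0.1075. Discount each cash flow and weight by its year:
  t   CF        PV=CF/(1+0.1075)^t    t·PV
  1       187.50       169.3002       169.3002
  2       187.50       152.8670       305.7340
  3       187.50       138.0289       414.0867
  4       187.50       124.6311       498.5243
  5       187.50       112.5337       562.6685
  6       187.50       101.6106       609.6634
  7    25,187.50    12,324.7727    86,273.4090
  Σ                 13,123.7442    88,833.3862
Price P = Σ PV = 13,123.7442.
Macaulay duration = Σ(t·PV) / P = 88,833.3862 / 13,123.7442 = 6.76891 years.

6.769 years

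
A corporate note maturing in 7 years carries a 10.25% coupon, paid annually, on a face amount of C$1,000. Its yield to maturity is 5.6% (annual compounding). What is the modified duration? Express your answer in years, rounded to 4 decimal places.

5.2290 years

Periodic yield y = 0.056. First find Macaulay duration:
  t   CF        PV=CF/(1+0.056)^t    t·PV
  1       102.50        97.0644        97.0644
  2       102.50        91.9170       183.8341
  3       102.50        87.0427       261.1280
  4       102.50        82.4268       329.7070
  5       102.50        78.0556       390.2782
  6       102.50        73.9163       443.4979
  7     1,102.50       752.8894     5,270.2257
  Σ                  1,263.3122     6,975.7352
P = 1,263.3122; Macaulay duration = 6,975.7352 / 1,263.3122 = 5.52178 years.
Modified duration = D_Mac / (1 + y) = 5.52178 / 1.056 = 5.22896 years.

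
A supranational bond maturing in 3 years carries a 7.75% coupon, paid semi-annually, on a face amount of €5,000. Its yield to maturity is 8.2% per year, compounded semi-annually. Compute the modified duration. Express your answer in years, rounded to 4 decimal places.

Periodic yield y = 0.041. First find Macaulay duration:
  t   CF        PV=CF/(1+0.041)^t    t·PV
  1       193.75       186.1191       186.1191
  2       193.75       178.7888       357.5776
  3       193.75       171.7471       515.2414
  4       193.75       164.9828       659.9314
  5       193.75       158.4850       792.4248
  6     5,193.75     4,081.0946    24,486.5677
  Σ                  4,941.2175    26,997.8620
P = 4,941.2175; Macaulay duration = 26,997.8620 / 4,941.2175 = 5.46381 half-year periods = 2.73190 years.
Modified duration = D_Mac / (1 + y) = 2.73190 / 1.041 = 2.62431 years.

2.6243 years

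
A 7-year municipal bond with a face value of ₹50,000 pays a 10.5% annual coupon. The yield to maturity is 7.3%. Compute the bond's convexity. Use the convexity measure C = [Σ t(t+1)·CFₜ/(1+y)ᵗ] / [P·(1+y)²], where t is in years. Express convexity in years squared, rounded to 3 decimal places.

With y = 0.073:
  t   CF        PV=CF/(1+0.073)^t    t·PV        t(t+1)·PV
  1     5,250.00     4,892.8239     4,892.8239       9,785.6477
  2     5,250.00     4,559.9477     9,119.8954      27,359.6861
  3     5,250.00     4,249.7182    12,749.1547      50,996.6190
  4     5,250.00     3,960.5948    15,842.3793      79,211.8965
  5     5,250.00     3,691.1415    18,455.7075     110,734.2448
  6     5,250.00     3,440.0200    20,640.1202     144,480.8414
  7    55,250.00    33,739.1571   236,174.0998   1,889,392.7981
  Σ                 58,533.4032   317,874.1807   2,311,961.7335
P = 58,533.4032.
Convexity = Σ t(t+1)·PV / [P·(1+y)²] = 2,311,961.7335 / (58,533.4032 × 1.151329) = 34.30658.

34.307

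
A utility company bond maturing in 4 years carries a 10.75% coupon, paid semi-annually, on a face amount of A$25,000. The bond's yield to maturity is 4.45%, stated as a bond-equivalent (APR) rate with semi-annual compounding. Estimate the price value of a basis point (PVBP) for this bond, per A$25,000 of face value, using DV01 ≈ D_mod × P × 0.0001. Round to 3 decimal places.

A$10.294

Periodic yield y = 0.02225.
  t   CF        PV=CF/(1+0.02225)^t    t·PV
  1     1,343.75     1,314.5023     1,314.5023
  2     1,343.75     1,285.8912     2,571.7825
  3     1,343.75     1,257.9029     3,773.7087
  4     1,343.75     1,230.5238     4,922.0950
  5     1,343.75     1,203.7405     6,018.7026
  6     1,343.75     1,177.5403     7,065.2415
  7     1,343.75     1,151.9102     8,063.3717
  8    26,343.75    22,091.2679   176,730.1433
  Σ                 30,713.2792   210,459.5477
P = 30,713.2792; D_Mac = 6.85240 half-year periods = 3.42620 yrs; D_mod = 3.35162 yrs.
DV01 ≈ 3.35162 × 30,713.2792 × 0.0001 = 10.293937.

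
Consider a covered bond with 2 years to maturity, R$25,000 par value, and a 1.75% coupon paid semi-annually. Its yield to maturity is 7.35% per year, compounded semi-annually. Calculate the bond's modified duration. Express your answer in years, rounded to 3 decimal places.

Periodic yield y = 0.03675. First find Macaulay duration:
  t   CF        PV=CF/(1+0.03675)^t    t·PV
  1       218.75       210.9959       210.9959
  2       218.75       203.5167       407.0333
  3       218.75       196.3025       588.9076
  4    25,218.75    21,828.6753    87,314.7011
  Σ                 22,439.4904    88,521.6379
P = 22,439.4904; Macaulay duration = 88,521.6379 / 22,439.4904 = 3.94490 half-year periods = 1.97245 years.
Modified duration = D_Mac / (1 + y) = 1.97245 / 1.03675 = 1.90253 years.

1.903 years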